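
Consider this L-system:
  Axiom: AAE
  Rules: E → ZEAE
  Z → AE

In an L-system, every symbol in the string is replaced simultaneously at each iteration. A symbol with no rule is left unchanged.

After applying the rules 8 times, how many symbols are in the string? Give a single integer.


Step 0: length = 3
Step 1: length = 6
Step 2: length = 13
Step 3: length = 30
Step 4: length = 71
Step 5: length = 170
Step 6: length = 409
Step 7: length = 986
Step 8: length = 2379

Answer: 2379


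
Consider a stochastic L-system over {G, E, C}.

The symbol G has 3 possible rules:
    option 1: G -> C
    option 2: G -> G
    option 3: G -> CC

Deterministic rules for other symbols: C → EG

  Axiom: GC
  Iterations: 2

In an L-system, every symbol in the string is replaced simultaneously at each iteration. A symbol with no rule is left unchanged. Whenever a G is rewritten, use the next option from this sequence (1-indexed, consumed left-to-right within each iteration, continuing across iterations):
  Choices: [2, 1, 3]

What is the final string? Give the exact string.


Answer: CECC

Derivation:
Step 0: GC
Step 1: GEG  (used choices [2])
Step 2: CECC  (used choices [1, 3])


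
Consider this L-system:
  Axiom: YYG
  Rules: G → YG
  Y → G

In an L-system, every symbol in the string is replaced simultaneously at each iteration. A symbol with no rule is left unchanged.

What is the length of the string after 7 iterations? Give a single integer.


Step 0: length = 3
Step 1: length = 4
Step 2: length = 7
Step 3: length = 11
Step 4: length = 18
Step 5: length = 29
Step 6: length = 47
Step 7: length = 76

Answer: 76


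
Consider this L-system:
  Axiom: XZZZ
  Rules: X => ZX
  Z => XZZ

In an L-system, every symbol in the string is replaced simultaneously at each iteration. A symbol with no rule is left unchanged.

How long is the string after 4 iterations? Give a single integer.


Step 0: length = 4
Step 1: length = 11
Step 2: length = 29
Step 3: length = 76
Step 4: length = 199

Answer: 199


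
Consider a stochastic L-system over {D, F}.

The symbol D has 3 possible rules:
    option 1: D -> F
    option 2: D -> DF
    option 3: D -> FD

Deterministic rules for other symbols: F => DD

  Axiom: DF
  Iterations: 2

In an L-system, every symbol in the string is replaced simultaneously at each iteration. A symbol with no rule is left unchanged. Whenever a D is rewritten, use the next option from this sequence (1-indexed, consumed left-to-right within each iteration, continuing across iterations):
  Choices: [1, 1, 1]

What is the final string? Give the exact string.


Step 0: DF
Step 1: FDD  (used choices [1])
Step 2: DDFF  (used choices [1, 1])

Answer: DDFF


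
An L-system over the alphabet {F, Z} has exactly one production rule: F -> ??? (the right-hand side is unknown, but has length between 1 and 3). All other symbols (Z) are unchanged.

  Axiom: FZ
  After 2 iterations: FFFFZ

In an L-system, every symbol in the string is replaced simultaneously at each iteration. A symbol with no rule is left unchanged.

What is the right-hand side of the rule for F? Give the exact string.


Trying F -> FF:
  Step 0: FZ
  Step 1: FFZ
  Step 2: FFFFZ
Matches the given result.

Answer: FF


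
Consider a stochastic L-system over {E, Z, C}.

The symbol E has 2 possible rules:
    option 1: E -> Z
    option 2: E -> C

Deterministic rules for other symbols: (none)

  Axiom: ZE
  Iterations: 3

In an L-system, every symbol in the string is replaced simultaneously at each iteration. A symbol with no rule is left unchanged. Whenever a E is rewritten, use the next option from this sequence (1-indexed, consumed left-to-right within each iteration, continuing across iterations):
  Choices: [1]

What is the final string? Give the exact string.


Step 0: ZE
Step 1: ZZ  (used choices [1])
Step 2: ZZ  (used choices [])
Step 3: ZZ  (used choices [])

Answer: ZZ


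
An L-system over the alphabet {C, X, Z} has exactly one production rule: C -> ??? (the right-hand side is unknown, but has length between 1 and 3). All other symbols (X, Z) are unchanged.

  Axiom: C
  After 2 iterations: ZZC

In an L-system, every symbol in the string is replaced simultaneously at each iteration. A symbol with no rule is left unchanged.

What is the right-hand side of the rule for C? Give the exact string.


Answer: ZC

Derivation:
Trying C -> ZC:
  Step 0: C
  Step 1: ZC
  Step 2: ZZC
Matches the given result.


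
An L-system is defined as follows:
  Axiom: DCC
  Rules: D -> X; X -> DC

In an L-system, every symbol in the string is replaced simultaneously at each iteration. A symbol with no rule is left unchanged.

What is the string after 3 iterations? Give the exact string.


Step 0: DCC
Step 1: XCC
Step 2: DCCC
Step 3: XCCC

Answer: XCCC


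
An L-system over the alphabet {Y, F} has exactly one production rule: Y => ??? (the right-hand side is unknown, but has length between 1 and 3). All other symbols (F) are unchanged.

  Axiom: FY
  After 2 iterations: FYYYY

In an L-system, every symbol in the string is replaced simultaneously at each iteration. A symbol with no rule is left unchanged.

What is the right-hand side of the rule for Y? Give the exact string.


Answer: YY

Derivation:
Trying Y => YY:
  Step 0: FY
  Step 1: FYY
  Step 2: FYYYY
Matches the given result.


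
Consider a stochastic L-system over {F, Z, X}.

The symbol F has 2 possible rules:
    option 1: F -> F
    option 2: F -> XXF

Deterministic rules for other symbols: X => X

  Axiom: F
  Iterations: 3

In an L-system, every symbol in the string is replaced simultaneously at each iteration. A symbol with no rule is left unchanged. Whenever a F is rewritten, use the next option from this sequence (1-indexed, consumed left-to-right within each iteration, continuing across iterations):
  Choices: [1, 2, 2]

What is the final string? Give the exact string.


Step 0: F
Step 1: F  (used choices [1])
Step 2: XXF  (used choices [2])
Step 3: XXXXF  (used choices [2])

Answer: XXXXF


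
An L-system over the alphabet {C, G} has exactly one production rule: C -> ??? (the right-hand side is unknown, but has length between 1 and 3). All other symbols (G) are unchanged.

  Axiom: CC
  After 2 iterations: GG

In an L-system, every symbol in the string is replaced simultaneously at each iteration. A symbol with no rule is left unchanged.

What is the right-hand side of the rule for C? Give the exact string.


Answer: G

Derivation:
Trying C -> G:
  Step 0: CC
  Step 1: GG
  Step 2: GG
Matches the given result.


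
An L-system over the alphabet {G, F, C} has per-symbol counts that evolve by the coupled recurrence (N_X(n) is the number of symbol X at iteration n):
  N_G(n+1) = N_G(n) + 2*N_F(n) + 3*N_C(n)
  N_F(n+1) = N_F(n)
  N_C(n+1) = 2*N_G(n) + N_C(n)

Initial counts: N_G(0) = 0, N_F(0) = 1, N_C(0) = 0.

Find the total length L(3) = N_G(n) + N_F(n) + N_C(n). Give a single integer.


Step 0: N_G=0, N_F=1, N_C=0, L=1
Step 1: N_G=2, N_F=1, N_C=0, L=3
Step 2: N_G=4, N_F=1, N_C=4, L=9
Step 3: N_G=18, N_F=1, N_C=12, L=31

Answer: 31


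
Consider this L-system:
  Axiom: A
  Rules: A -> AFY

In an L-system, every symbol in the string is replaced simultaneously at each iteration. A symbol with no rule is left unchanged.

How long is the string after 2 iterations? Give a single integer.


Answer: 5

Derivation:
Step 0: length = 1
Step 1: length = 3
Step 2: length = 5


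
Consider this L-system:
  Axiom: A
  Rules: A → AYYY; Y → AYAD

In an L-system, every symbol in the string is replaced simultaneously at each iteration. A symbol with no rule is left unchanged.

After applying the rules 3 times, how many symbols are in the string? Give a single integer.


Answer: 55

Derivation:
Step 0: length = 1
Step 1: length = 4
Step 2: length = 16
Step 3: length = 55


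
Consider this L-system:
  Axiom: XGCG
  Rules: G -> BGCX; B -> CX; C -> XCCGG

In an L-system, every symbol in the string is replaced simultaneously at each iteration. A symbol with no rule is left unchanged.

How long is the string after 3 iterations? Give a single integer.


Answer: 140

Derivation:
Step 0: length = 4
Step 1: length = 14
Step 2: length = 44
Step 3: length = 140


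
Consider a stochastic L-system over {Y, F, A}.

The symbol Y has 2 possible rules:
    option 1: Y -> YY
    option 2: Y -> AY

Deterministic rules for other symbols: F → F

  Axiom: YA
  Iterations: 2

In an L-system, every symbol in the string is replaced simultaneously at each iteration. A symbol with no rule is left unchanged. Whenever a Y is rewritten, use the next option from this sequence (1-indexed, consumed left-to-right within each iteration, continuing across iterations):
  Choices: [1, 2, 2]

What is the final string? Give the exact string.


Step 0: YA
Step 1: YYA  (used choices [1])
Step 2: AYAYA  (used choices [2, 2])

Answer: AYAYA


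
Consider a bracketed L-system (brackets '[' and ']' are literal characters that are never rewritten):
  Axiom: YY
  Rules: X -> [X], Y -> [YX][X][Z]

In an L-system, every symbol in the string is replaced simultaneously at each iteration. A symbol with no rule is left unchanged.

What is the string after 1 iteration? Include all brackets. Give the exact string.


Answer: [YX][X][Z][YX][X][Z]

Derivation:
Step 0: YY
Step 1: [YX][X][Z][YX][X][Z]


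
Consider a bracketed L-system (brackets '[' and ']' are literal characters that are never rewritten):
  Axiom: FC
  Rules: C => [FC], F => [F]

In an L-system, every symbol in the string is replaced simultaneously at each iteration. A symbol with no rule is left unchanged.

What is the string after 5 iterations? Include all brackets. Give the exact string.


Answer: [[[[[F]]]]][[[[[F]]]][[[[F]]][[[F]][[F][FC]]]]]

Derivation:
Step 0: FC
Step 1: [F][FC]
Step 2: [[F]][[F][FC]]
Step 3: [[[F]]][[[F]][[F][FC]]]
Step 4: [[[[F]]]][[[[F]]][[[F]][[F][FC]]]]
Step 5: [[[[[F]]]]][[[[[F]]]][[[[F]]][[[F]][[F][FC]]]]]


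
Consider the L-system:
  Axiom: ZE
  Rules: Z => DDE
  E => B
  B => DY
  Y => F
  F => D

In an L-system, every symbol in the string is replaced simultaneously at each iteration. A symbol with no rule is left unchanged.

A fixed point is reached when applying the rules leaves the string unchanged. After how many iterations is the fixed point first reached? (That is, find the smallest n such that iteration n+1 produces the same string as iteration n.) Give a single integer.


Answer: 5

Derivation:
Step 0: ZE
Step 1: DDEB
Step 2: DDBDY
Step 3: DDDYDF
Step 4: DDDFDD
Step 5: DDDDDD
Step 6: DDDDDD  (unchanged — fixed point at step 5)


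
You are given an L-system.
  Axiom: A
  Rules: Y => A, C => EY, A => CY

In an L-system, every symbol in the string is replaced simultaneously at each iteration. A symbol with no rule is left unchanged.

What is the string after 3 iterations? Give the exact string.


Step 0: A
Step 1: CY
Step 2: EYA
Step 3: EACY

Answer: EACY


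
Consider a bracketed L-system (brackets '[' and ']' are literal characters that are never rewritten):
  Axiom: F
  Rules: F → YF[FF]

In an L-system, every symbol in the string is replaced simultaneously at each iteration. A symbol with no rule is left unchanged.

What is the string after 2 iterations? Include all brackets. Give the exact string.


Step 0: F
Step 1: YF[FF]
Step 2: YYF[FF][YF[FF]YF[FF]]

Answer: YYF[FF][YF[FF]YF[FF]]


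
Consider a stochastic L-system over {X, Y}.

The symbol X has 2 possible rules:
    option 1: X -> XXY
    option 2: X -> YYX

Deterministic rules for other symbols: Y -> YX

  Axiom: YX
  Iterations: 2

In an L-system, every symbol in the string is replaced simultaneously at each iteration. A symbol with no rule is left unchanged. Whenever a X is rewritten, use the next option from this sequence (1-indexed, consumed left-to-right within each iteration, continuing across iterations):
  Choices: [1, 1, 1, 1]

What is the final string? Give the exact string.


Answer: YXXXYXXYXXYYX

Derivation:
Step 0: YX
Step 1: YXXXY  (used choices [1])
Step 2: YXXXYXXYXXYYX  (used choices [1, 1, 1])


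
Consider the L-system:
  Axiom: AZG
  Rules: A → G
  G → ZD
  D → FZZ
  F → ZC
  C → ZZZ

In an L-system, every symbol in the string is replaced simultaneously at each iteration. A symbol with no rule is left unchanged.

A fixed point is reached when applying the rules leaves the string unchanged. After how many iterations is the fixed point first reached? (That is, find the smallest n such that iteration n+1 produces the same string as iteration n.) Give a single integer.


Step 0: AZG
Step 1: GZZD
Step 2: ZDZZFZZ
Step 3: ZFZZZZZCZZ
Step 4: ZZCZZZZZZZZZZ
Step 5: ZZZZZZZZZZZZZZZ
Step 6: ZZZZZZZZZZZZZZZ  (unchanged — fixed point at step 5)

Answer: 5


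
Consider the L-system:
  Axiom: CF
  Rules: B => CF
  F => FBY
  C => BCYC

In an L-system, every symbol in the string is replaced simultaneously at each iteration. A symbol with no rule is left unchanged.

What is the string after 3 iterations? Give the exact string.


Step 0: CF
Step 1: BCYCFBY
Step 2: CFBCYCYBCYCFBYCFY
Step 3: BCYCFBYCFBCYCYBCYCYCFBCYCYBCYCFBYCFYBCYCFBYY

Answer: BCYCFBYCFBCYCYBCYCYCFBCYCYBCYCFBYCFYBCYCFBYY


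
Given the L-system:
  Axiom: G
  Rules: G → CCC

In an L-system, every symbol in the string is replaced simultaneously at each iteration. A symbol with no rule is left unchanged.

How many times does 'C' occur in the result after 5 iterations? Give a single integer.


Answer: 3

Derivation:
Step 0: G  (0 'C')
Step 1: CCC  (3 'C')
Step 2: CCC  (3 'C')
Step 3: CCC  (3 'C')
Step 4: CCC  (3 'C')
Step 5: CCC  (3 'C')


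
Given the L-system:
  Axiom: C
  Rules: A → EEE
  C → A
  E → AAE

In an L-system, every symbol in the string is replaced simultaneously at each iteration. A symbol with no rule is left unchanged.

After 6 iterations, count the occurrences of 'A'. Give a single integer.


Answer: 78

Derivation:
Step 0: C  (0 'A')
Step 1: A  (1 'A')
Step 2: EEE  (0 'A')
Step 3: AAEAAEAAE  (6 'A')
Step 4: EEEEEEAAEEEEEEEAAEEEEEEEAAE  (6 'A')
Step 5: AAEAAEAAEAAEAAEAAEEEEEEEAAEAAEAAEAAEAAEAAEAAEEEEEEEAAEAAEAAEAAEAAEAAEAAEEEEEEEAAE  (42 'A')
Step 6: EEEEEEAAEEEEEEEAAEEEEEEEAAEEEEEEEAAEEEEEEEAAEEEEEEEAAEAAEAAEAAEAAEAAEAAEEEEEEEAAEEEEEEEAAEEEEEEEAAEEEEEEEAAEEEEEEEAAEEEEEEEAAEEEEEEEAAEAAEAAEAAEAAEAAEAAEEEEEEEAAEEEEEEEAAEEEEEEEAAEEEEEEEAAEEEEEEEAAEEEEEEEAAEEEEEEEAAEAAEAAEAAEAAEAAEAAEEEEEEEAAE  (78 'A')


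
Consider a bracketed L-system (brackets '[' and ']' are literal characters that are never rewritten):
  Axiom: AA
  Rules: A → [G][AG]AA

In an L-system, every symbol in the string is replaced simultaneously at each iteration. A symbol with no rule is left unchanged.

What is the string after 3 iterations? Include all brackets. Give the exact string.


Answer: [G][[G][[G][AG]AAG][G][AG]AA[G][AG]AAG][G][[G][AG]AAG][G][AG]AA[G][AG]AA[G][[G][AG]AAG][G][AG]AA[G][AG]AA[G][[G][[G][AG]AAG][G][AG]AA[G][AG]AAG][G][[G][AG]AAG][G][AG]AA[G][AG]AA[G][[G][AG]AAG][G][AG]AA[G][AG]AA

Derivation:
Step 0: AA
Step 1: [G][AG]AA[G][AG]AA
Step 2: [G][[G][AG]AAG][G][AG]AA[G][AG]AA[G][[G][AG]AAG][G][AG]AA[G][AG]AA
Step 3: [G][[G][[G][AG]AAG][G][AG]AA[G][AG]AAG][G][[G][AG]AAG][G][AG]AA[G][AG]AA[G][[G][AG]AAG][G][AG]AA[G][AG]AA[G][[G][[G][AG]AAG][G][AG]AA[G][AG]AAG][G][[G][AG]AAG][G][AG]AA[G][AG]AA[G][[G][AG]AAG][G][AG]AA[G][AG]AA


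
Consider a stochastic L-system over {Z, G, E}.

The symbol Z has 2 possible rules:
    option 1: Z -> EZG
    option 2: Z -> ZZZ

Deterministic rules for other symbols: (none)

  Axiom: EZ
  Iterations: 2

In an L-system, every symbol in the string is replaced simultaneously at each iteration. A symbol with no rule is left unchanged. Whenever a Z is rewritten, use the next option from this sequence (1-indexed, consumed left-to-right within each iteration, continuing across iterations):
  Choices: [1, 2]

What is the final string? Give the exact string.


Step 0: EZ
Step 1: EEZG  (used choices [1])
Step 2: EEZZZG  (used choices [2])

Answer: EEZZZG


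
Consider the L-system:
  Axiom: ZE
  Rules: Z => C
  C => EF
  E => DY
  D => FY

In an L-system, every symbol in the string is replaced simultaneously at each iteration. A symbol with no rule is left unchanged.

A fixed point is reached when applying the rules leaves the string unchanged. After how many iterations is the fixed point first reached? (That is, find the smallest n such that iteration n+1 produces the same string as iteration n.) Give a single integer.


Answer: 4

Derivation:
Step 0: ZE
Step 1: CDY
Step 2: EFFYY
Step 3: DYFFYY
Step 4: FYYFFYY
Step 5: FYYFFYY  (unchanged — fixed point at step 4)


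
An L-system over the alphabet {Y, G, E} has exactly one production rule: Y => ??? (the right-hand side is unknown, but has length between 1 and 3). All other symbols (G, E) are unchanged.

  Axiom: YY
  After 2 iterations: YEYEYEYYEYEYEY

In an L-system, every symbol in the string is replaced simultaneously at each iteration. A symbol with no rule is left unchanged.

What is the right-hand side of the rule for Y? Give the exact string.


Answer: YEY

Derivation:
Trying Y => YEY:
  Step 0: YY
  Step 1: YEYYEY
  Step 2: YEYEYEYYEYEYEY
Matches the given result.


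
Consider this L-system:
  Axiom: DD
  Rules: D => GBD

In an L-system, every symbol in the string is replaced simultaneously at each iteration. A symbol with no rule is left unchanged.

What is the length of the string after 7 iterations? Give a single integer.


Answer: 30

Derivation:
Step 0: length = 2
Step 1: length = 6
Step 2: length = 10
Step 3: length = 14
Step 4: length = 18
Step 5: length = 22
Step 6: length = 26
Step 7: length = 30


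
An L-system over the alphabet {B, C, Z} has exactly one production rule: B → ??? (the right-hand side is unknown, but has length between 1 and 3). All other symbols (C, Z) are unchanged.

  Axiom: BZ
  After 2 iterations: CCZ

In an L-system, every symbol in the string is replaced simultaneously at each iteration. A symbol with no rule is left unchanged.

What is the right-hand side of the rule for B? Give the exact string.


Trying B → CC:
  Step 0: BZ
  Step 1: CCZ
  Step 2: CCZ
Matches the given result.

Answer: CC


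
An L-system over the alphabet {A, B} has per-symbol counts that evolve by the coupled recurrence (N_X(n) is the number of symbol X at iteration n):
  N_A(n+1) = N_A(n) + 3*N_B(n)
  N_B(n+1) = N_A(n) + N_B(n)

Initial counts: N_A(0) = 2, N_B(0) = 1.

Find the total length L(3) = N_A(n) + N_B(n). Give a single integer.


Answer: 60

Derivation:
Step 0: N_A=2, N_B=1, L=3
Step 1: N_A=5, N_B=3, L=8
Step 2: N_A=14, N_B=8, L=22
Step 3: N_A=38, N_B=22, L=60


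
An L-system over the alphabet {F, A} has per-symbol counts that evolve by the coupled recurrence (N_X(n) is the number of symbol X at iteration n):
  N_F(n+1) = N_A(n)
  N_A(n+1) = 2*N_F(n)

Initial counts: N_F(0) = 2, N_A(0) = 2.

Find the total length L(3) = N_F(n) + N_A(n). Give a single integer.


Answer: 12

Derivation:
Step 0: N_F=2, N_A=2, L=4
Step 1: N_F=2, N_A=4, L=6
Step 2: N_F=4, N_A=4, L=8
Step 3: N_F=4, N_A=8, L=12


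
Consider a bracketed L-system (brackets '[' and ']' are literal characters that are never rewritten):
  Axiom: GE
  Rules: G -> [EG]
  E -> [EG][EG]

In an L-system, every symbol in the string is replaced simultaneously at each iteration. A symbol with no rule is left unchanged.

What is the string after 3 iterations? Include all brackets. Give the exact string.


Step 0: GE
Step 1: [EG][EG][EG]
Step 2: [[EG][EG][EG]][[EG][EG][EG]][[EG][EG][EG]]
Step 3: [[[EG][EG][EG]][[EG][EG][EG]][[EG][EG][EG]]][[[EG][EG][EG]][[EG][EG][EG]][[EG][EG][EG]]][[[EG][EG][EG]][[EG][EG][EG]][[EG][EG][EG]]]

Answer: [[[EG][EG][EG]][[EG][EG][EG]][[EG][EG][EG]]][[[EG][EG][EG]][[EG][EG][EG]][[EG][EG][EG]]][[[EG][EG][EG]][[EG][EG][EG]][[EG][EG][EG]]]


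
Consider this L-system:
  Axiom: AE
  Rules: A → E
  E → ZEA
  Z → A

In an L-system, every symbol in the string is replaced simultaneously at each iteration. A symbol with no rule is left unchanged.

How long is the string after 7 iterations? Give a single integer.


Answer: 162

Derivation:
Step 0: length = 2
Step 1: length = 4
Step 2: length = 8
Step 3: length = 14
Step 4: length = 26
Step 5: length = 48
Step 6: length = 88
Step 7: length = 162


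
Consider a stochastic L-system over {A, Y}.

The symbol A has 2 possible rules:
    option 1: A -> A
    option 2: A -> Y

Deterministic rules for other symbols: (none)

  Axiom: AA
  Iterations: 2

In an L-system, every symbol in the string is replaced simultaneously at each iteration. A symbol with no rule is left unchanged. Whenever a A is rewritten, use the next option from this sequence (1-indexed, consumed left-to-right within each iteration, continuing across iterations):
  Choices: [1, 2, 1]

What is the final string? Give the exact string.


Answer: AY

Derivation:
Step 0: AA
Step 1: AY  (used choices [1, 2])
Step 2: AY  (used choices [1])


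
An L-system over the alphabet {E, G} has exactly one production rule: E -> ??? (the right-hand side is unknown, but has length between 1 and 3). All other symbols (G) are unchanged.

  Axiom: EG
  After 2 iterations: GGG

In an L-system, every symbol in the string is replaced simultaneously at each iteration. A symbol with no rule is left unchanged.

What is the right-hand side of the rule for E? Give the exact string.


Trying E -> GG:
  Step 0: EG
  Step 1: GGG
  Step 2: GGG
Matches the given result.

Answer: GG


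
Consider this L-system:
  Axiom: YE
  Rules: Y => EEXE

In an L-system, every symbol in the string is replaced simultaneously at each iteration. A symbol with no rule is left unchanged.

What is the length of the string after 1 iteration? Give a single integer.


Step 0: length = 2
Step 1: length = 5

Answer: 5


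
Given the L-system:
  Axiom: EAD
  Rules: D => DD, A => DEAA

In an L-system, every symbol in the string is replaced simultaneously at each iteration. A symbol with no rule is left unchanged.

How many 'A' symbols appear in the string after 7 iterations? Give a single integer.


Step 0: length=3, 'A' count=1
Step 1: length=7, 'A' count=2
Step 2: length=16, 'A' count=4
Step 3: length=36, 'A' count=8
Step 4: length=80, 'A' count=16
Step 5: length=176, 'A' count=32
Step 6: length=384, 'A' count=64
Step 7: length=832, 'A' count=128
Final string: EDDDDDDDDDDDDDDDDDDDDDDDDDDDDDDDDDDDDDDDDDDDDDDDDDDDDDDDDDDDDDDDDEDDDDDDDDDDDDDDDDDDDDDDDDDDDDDDDDEDDDDDDDDDDDDDDDDEDDDDDDDDEDDDDEDDEDEAADEAADDEDEAADEAADDDDEDDEDEAADEAADDEDEAADEAADDDDDDDDEDDDDEDDEDEAADEAADDEDEAADEAADDDDEDDEDEAADEAADDEDEAADEAADDDDDDDDDDDDDDDDEDDDDDDDDEDDDDEDDEDEAADEAADDEDEAADEAADDDDEDDEDEAADEAADDEDEAADEAADDDDDDDDEDDDDEDDEDEAADEAADDEDEAADEAADDDDEDDEDEAADEAADDEDEAADEAADDDDDDDDDDDDDDDDDDDDDDDDDDDDDDDDEDDDDDDDDDDDDDDDDEDDDDDDDDEDDDDEDDEDEAADEAADDEDEAADEAADDDDEDDEDEAADEAADDEDEAADEAADDDDDDDDEDDDDEDDEDEAADEAADDEDEAADEAADDDDEDDEDEAADEAADDEDEAADEAADDDDDDDDDDDDDDDDEDDDDDDDDEDDDDEDDEDEAADEAADDEDEAADEAADDDDEDDEDEAADEAADDEDEAADEAADDDDDDDDEDDDDEDDEDEAADEAADDEDEAADEAADDDDEDDEDEAADEAADDEDEAADEAADDDDDDDDDDDDDDDDDDDDDDDDDDDDDDDDDDDDDDDDDDDDDDDDDDDDDDDDDDDDDDDDDDDDDDDDDDDDDDDDDDDDDDDDDDDDDDDDDDDDDDDDDDDDDDDDDDDDDDDDDDDDDDDD

Answer: 128


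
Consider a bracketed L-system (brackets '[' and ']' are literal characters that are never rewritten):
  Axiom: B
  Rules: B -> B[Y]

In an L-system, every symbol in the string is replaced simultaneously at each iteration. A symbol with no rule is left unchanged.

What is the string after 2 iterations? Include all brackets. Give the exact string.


Step 0: B
Step 1: B[Y]
Step 2: B[Y][Y]

Answer: B[Y][Y]


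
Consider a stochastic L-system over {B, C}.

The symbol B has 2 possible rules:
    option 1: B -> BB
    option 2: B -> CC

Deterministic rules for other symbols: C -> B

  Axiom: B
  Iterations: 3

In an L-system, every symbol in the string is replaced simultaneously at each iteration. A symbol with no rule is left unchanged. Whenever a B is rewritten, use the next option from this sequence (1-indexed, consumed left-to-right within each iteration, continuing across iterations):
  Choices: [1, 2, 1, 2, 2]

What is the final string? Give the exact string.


Answer: BBCCCC

Derivation:
Step 0: B
Step 1: BB  (used choices [1])
Step 2: CCBB  (used choices [2, 1])
Step 3: BBCCCC  (used choices [2, 2])


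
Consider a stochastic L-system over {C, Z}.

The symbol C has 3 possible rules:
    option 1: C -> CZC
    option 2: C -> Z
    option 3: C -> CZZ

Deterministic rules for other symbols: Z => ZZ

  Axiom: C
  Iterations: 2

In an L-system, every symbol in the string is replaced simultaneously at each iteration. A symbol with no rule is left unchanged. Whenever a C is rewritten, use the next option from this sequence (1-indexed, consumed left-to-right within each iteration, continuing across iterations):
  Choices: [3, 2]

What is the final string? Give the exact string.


Step 0: C
Step 1: CZZ  (used choices [3])
Step 2: ZZZZZ  (used choices [2])

Answer: ZZZZZ


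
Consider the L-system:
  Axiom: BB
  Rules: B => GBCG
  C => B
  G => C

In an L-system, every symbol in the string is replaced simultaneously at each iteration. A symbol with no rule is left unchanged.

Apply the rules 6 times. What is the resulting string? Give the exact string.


Step 0: BB
Step 1: GBCGGBCG
Step 2: CGBCGBCCGBCGBC
Step 3: BCGBCGBCGBCGBBCGBCGBCGBCGB
Step 4: GBCGBCGBCGBCGBCGBCGBCGBCGBCGGBCGBCGBCGBCGBCGBCGBCGBCGBCG
Step 5: CGBCGBCGBCGBCGBCGBCGBCGBCGBCGBCGBCGBCGBCGBCGBCGBCGBCGBCCGBCGBCGBCGBCGBCGBCGBCGBCGBCGBCGBCGBCGBCGBCGBCGBCGBCGBC
Step 6: BCGBCGBCGBCGBCGBCGBCGBCGBCGBCGBCGBCGBCGBCGBCGBCGBCGBCGBCGBCGBCGBCGBCGBCGBCGBCGBCGBCGBCGBCGBCGBCGBCGBCGBCGBCGBBCGBCGBCGBCGBCGBCGBCGBCGBCGBCGBCGBCGBCGBCGBCGBCGBCGBCGBCGBCGBCGBCGBCGBCGBCGBCGBCGBCGBCGBCGBCGBCGBCGBCGBCGBCGB

Answer: BCGBCGBCGBCGBCGBCGBCGBCGBCGBCGBCGBCGBCGBCGBCGBCGBCGBCGBCGBCGBCGBCGBCGBCGBCGBCGBCGBCGBCGBCGBCGBCGBCGBCGBCGBCGBBCGBCGBCGBCGBCGBCGBCGBCGBCGBCGBCGBCGBCGBCGBCGBCGBCGBCGBCGBCGBCGBCGBCGBCGBCGBCGBCGBCGBCGBCGBCGBCGBCGBCGBCGBCGB


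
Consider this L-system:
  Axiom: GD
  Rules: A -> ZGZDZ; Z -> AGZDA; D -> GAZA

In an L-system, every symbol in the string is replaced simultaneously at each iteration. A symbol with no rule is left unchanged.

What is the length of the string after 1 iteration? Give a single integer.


Answer: 5

Derivation:
Step 0: length = 2
Step 1: length = 5


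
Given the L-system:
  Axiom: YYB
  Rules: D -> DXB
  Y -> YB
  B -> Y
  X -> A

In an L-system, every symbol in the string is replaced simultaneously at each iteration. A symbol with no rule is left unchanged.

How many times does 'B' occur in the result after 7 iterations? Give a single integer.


Answer: 34

Derivation:
Step 0: YYB  (1 'B')
Step 1: YBYBY  (2 'B')
Step 2: YBYYBYYB  (3 'B')
Step 3: YBYYBYBYYBYBY  (5 'B')
Step 4: YBYYBYBYYBYYBYBYYBYYB  (8 'B')
Step 5: YBYYBYBYYBYYBYBYYBYBYYBYYBYBYYBYBY  (13 'B')
Step 6: YBYYBYBYYBYYBYBYYBYBYYBYYBYBYYBYYBYBYYBYBYYBYYBYBYYBYYB  (21 'B')
Step 7: YBYYBYBYYBYYBYBYYBYBYYBYYBYBYYBYYBYBYYBYBYYBYYBYBYYBYBYYBYYBYBYYBYYBYBYYBYBYYBYYBYBYYBYBY  (34 'B')


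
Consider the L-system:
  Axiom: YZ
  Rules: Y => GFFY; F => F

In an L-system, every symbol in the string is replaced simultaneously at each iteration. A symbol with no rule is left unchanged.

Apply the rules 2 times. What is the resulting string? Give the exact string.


Answer: GFFGFFYZ

Derivation:
Step 0: YZ
Step 1: GFFYZ
Step 2: GFFGFFYZ


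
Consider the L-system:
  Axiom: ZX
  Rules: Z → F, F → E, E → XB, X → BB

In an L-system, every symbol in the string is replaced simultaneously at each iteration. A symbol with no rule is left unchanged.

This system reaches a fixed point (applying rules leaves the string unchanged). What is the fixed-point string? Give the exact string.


Step 0: ZX
Step 1: FBB
Step 2: EBB
Step 3: XBBB
Step 4: BBBBB
Step 5: BBBBB  (unchanged — fixed point at step 4)

Answer: BBBBB


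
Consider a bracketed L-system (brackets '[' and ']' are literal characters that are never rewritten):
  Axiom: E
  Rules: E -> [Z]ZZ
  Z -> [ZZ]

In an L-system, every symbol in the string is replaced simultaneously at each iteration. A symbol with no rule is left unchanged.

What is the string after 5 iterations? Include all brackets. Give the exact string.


Step 0: E
Step 1: [Z]ZZ
Step 2: [[ZZ]][ZZ][ZZ]
Step 3: [[[ZZ][ZZ]]][[ZZ][ZZ]][[ZZ][ZZ]]
Step 4: [[[[ZZ][ZZ]][[ZZ][ZZ]]]][[[ZZ][ZZ]][[ZZ][ZZ]]][[[ZZ][ZZ]][[ZZ][ZZ]]]
Step 5: [[[[[ZZ][ZZ]][[ZZ][ZZ]]][[[ZZ][ZZ]][[ZZ][ZZ]]]]][[[[ZZ][ZZ]][[ZZ][ZZ]]][[[ZZ][ZZ]][[ZZ][ZZ]]]][[[[ZZ][ZZ]][[ZZ][ZZ]]][[[ZZ][ZZ]][[ZZ][ZZ]]]]

Answer: [[[[[ZZ][ZZ]][[ZZ][ZZ]]][[[ZZ][ZZ]][[ZZ][ZZ]]]]][[[[ZZ][ZZ]][[ZZ][ZZ]]][[[ZZ][ZZ]][[ZZ][ZZ]]]][[[[ZZ][ZZ]][[ZZ][ZZ]]][[[ZZ][ZZ]][[ZZ][ZZ]]]]


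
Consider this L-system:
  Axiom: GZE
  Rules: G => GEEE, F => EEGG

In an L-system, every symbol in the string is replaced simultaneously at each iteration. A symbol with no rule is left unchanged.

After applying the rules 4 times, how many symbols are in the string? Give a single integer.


Answer: 15

Derivation:
Step 0: length = 3
Step 1: length = 6
Step 2: length = 9
Step 3: length = 12
Step 4: length = 15


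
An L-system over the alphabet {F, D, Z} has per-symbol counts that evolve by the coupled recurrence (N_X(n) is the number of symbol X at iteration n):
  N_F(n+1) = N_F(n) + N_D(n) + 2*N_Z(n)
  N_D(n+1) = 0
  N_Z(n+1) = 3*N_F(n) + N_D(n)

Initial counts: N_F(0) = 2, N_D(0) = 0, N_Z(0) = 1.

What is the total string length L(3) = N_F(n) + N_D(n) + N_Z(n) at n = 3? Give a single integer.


Answer: 88

Derivation:
Step 0: N_F=2, N_D=0, N_Z=1, L=3
Step 1: N_F=4, N_D=0, N_Z=6, L=10
Step 2: N_F=16, N_D=0, N_Z=12, L=28
Step 3: N_F=40, N_D=0, N_Z=48, L=88


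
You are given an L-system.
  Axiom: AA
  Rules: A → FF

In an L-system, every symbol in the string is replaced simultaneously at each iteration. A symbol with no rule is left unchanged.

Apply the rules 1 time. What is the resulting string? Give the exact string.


Step 0: AA
Step 1: FFFF

Answer: FFFF


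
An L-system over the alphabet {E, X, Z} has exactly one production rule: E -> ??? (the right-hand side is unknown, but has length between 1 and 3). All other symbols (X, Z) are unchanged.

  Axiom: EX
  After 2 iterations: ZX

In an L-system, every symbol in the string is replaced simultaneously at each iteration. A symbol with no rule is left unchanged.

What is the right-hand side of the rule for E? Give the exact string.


Trying E -> Z:
  Step 0: EX
  Step 1: ZX
  Step 2: ZX
Matches the given result.

Answer: Z


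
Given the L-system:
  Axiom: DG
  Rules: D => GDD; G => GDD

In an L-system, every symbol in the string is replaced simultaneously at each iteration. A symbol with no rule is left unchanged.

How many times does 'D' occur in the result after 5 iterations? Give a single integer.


Step 0: DG  (1 'D')
Step 1: GDDGDD  (4 'D')
Step 2: GDDGDDGDDGDDGDDGDD  (12 'D')
Step 3: GDDGDDGDDGDDGDDGDDGDDGDDGDDGDDGDDGDDGDDGDDGDDGDDGDDGDD  (36 'D')
Step 4: GDDGDDGDDGDDGDDGDDGDDGDDGDDGDDGDDGDDGDDGDDGDDGDDGDDGDDGDDGDDGDDGDDGDDGDDGDDGDDGDDGDDGDDGDDGDDGDDGDDGDDGDDGDDGDDGDDGDDGDDGDDGDDGDDGDDGDDGDDGDDGDDGDDGDDGDDGDDGDDGDD  (108 'D')
Step 5: GDDGDDGDDGDDGDDGDDGDDGDDGDDGDDGDDGDDGDDGDDGDDGDDGDDGDDGDDGDDGDDGDDGDDGDDGDDGDDGDDGDDGDDGDDGDDGDDGDDGDDGDDGDDGDDGDDGDDGDDGDDGDDGDDGDDGDDGDDGDDGDDGDDGDDGDDGDDGDDGDDGDDGDDGDDGDDGDDGDDGDDGDDGDDGDDGDDGDDGDDGDDGDDGDDGDDGDDGDDGDDGDDGDDGDDGDDGDDGDDGDDGDDGDDGDDGDDGDDGDDGDDGDDGDDGDDGDDGDDGDDGDDGDDGDDGDDGDDGDDGDDGDDGDDGDDGDDGDDGDDGDDGDDGDDGDDGDDGDDGDDGDDGDDGDDGDDGDDGDDGDDGDDGDDGDDGDDGDDGDDGDDGDDGDDGDDGDDGDDGDDGDDGDDGDDGDDGDDGDDGDDGDDGDDGDDGDDGDDGDDGDDGDDGDDGDDGDDGDDGDDGDDGDDGDDGDDGDDGDDGDDGDD  (324 'D')

Answer: 324


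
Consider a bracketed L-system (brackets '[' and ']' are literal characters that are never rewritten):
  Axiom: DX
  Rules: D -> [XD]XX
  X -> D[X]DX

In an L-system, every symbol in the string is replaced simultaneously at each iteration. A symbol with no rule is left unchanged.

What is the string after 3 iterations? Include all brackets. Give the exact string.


Step 0: DX
Step 1: [XD]XXD[X]DX
Step 2: [D[X]DX[XD]XX]D[X]DXD[X]DX[XD]XX[D[X]DX][XD]XXD[X]DX
Step 3: [[XD]XX[D[X]DX][XD]XXD[X]DX[D[X]DX[XD]XX]D[X]DXD[X]DX][XD]XX[D[X]DX][XD]XXD[X]DX[XD]XX[D[X]DX][XD]XXD[X]DX[D[X]DX[XD]XX]D[X]DXD[X]DX[[XD]XX[D[X]DX][XD]XXD[X]DX][D[X]DX[XD]XX]D[X]DXD[X]DX[XD]XX[D[X]DX][XD]XXD[X]DX

Answer: [[XD]XX[D[X]DX][XD]XXD[X]DX[D[X]DX[XD]XX]D[X]DXD[X]DX][XD]XX[D[X]DX][XD]XXD[X]DX[XD]XX[D[X]DX][XD]XXD[X]DX[D[X]DX[XD]XX]D[X]DXD[X]DX[[XD]XX[D[X]DX][XD]XXD[X]DX][D[X]DX[XD]XX]D[X]DXD[X]DX[XD]XX[D[X]DX][XD]XXD[X]DX


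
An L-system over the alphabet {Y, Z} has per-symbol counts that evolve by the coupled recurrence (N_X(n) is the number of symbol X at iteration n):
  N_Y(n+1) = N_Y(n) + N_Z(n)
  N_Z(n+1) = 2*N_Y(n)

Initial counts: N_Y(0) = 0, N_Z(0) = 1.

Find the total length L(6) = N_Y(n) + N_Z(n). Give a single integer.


Answer: 43

Derivation:
Step 0: N_Y=0, N_Z=1, L=1
Step 1: N_Y=1, N_Z=0, L=1
Step 2: N_Y=1, N_Z=2, L=3
Step 3: N_Y=3, N_Z=2, L=5
Step 4: N_Y=5, N_Z=6, L=11
Step 5: N_Y=11, N_Z=10, L=21
Step 6: N_Y=21, N_Z=22, L=43


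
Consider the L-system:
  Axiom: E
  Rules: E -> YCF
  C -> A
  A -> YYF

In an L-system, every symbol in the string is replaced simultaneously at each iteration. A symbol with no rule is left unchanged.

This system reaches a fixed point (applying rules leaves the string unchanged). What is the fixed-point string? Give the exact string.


Answer: YYYFF

Derivation:
Step 0: E
Step 1: YCF
Step 2: YAF
Step 3: YYYFF
Step 4: YYYFF  (unchanged — fixed point at step 3)


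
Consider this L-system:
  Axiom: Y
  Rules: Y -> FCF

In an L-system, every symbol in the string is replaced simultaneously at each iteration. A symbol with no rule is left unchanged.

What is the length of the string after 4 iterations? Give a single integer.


Answer: 3

Derivation:
Step 0: length = 1
Step 1: length = 3
Step 2: length = 3
Step 3: length = 3
Step 4: length = 3


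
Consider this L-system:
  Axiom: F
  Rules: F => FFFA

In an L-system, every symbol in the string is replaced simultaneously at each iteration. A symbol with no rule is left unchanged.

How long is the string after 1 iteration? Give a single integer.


Answer: 4

Derivation:
Step 0: length = 1
Step 1: length = 4


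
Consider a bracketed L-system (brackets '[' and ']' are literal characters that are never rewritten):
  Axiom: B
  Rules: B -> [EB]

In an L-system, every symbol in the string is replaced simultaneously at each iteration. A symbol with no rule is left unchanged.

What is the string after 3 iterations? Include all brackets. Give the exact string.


Answer: [E[E[EB]]]

Derivation:
Step 0: B
Step 1: [EB]
Step 2: [E[EB]]
Step 3: [E[E[EB]]]


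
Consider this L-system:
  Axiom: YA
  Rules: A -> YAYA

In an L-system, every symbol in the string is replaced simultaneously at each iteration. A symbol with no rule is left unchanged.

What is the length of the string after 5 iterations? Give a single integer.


Answer: 95

Derivation:
Step 0: length = 2
Step 1: length = 5
Step 2: length = 11
Step 3: length = 23
Step 4: length = 47
Step 5: length = 95


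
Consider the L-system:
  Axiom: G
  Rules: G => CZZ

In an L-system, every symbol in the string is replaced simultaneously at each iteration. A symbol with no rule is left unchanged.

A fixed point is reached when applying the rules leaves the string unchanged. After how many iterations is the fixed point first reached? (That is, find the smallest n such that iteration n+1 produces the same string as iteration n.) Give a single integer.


Answer: 1

Derivation:
Step 0: G
Step 1: CZZ
Step 2: CZZ  (unchanged — fixed point at step 1)


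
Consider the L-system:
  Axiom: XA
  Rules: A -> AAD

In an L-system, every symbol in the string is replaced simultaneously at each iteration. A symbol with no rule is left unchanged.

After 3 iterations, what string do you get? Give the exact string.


Answer: XAADAADDAADAADDD

Derivation:
Step 0: XA
Step 1: XAAD
Step 2: XAADAADD
Step 3: XAADAADDAADAADDD


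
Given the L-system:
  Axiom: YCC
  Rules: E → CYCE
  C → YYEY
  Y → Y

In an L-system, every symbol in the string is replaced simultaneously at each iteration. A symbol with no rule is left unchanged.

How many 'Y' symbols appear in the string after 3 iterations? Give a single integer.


Step 0: YCC  (1 'Y')
Step 1: YYYEYYYEY  (7 'Y')
Step 2: YYYCYCEYYYCYCEY  (9 'Y')
Step 3: YYYYYEYYYYEYCYCEYYYYYEYYYYEYCYCEY  (23 'Y')

Answer: 23


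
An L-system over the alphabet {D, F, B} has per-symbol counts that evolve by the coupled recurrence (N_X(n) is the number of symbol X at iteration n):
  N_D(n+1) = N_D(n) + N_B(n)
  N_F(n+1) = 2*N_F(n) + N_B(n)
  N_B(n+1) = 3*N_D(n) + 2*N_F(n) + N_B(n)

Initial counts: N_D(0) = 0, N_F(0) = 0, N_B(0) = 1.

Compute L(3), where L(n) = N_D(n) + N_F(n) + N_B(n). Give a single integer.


Step 0: N_D=0, N_F=0, N_B=1, L=1
Step 1: N_D=1, N_F=1, N_B=1, L=3
Step 2: N_D=2, N_F=3, N_B=6, L=11
Step 3: N_D=8, N_F=12, N_B=18, L=38

Answer: 38


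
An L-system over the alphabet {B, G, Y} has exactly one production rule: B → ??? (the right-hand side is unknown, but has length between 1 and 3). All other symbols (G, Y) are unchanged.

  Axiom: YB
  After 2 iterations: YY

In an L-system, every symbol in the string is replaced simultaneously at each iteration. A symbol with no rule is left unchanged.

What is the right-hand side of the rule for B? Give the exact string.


Answer: Y

Derivation:
Trying B → Y:
  Step 0: YB
  Step 1: YY
  Step 2: YY
Matches the given result.


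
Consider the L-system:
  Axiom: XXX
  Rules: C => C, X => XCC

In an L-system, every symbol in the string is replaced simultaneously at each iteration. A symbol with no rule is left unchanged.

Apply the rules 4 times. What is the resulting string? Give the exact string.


Answer: XCCCCCCCCXCCCCCCCCXCCCCCCCC

Derivation:
Step 0: XXX
Step 1: XCCXCCXCC
Step 2: XCCCCXCCCCXCCCC
Step 3: XCCCCCCXCCCCCCXCCCCCC
Step 4: XCCCCCCCCXCCCCCCCCXCCCCCCCC


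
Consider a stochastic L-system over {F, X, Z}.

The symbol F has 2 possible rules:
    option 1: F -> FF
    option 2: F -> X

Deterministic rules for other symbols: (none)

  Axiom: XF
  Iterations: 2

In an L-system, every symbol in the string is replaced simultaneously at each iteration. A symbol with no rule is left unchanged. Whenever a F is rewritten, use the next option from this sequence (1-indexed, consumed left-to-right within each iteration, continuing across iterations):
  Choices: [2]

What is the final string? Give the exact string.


Step 0: XF
Step 1: XX  (used choices [2])
Step 2: XX  (used choices [])

Answer: XX


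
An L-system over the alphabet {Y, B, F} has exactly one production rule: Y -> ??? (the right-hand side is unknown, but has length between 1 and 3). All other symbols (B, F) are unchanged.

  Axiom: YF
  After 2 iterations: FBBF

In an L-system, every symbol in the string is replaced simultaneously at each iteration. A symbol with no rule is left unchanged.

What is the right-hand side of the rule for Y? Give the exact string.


Trying Y -> FBB:
  Step 0: YF
  Step 1: FBBF
  Step 2: FBBF
Matches the given result.

Answer: FBB


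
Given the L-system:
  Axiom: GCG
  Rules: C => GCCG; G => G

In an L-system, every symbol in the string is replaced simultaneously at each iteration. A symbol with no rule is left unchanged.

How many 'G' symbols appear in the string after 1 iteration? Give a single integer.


Step 0: GCG  (2 'G')
Step 1: GGCCGG  (4 'G')

Answer: 4


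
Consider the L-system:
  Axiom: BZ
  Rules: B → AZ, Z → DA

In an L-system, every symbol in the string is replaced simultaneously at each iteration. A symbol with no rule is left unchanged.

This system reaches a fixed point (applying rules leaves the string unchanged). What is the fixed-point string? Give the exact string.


Step 0: BZ
Step 1: AZDA
Step 2: ADADA
Step 3: ADADA  (unchanged — fixed point at step 2)

Answer: ADADA


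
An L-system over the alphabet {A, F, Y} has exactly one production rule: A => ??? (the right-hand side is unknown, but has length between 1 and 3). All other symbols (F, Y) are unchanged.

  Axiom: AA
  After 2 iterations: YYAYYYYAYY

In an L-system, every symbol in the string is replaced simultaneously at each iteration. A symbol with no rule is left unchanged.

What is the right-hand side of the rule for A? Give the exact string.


Answer: YAY

Derivation:
Trying A => YAY:
  Step 0: AA
  Step 1: YAYYAY
  Step 2: YYAYYYYAYY
Matches the given result.
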